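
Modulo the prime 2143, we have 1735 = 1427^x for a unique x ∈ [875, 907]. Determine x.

Compute 1427^875 mod 2143 = 1101, then multiply by 1427 repeatedly:
  1427^875=1101  1427^876=308  1427^877=201  1427^878=1808  1427^879=1987
  1427^880=260  1427^881=281  1427^882=246  1427^883=1733  1427^884=2112
  1427^885=766  1427^886=152  1427^887=461  1427^888=2089  1427^889=90
  1427^890=1993  1427^891=250  1427^892=1012  1427^893=1885  1427^894=430
  1427^895=712  1427^896=242  1427^897=311  1427^898=196  1427^899=1102
  1427^900=1735
Found 1735 at exponent 900.

900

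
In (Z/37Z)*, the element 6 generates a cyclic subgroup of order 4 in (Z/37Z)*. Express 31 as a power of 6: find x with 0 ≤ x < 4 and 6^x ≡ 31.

3

Successive powers of 6 modulo 37:
  6^0=1  6^1=6  6^2=36  6^3=31
So 6^3 ≡ 31 (mod 37), giving x = 3.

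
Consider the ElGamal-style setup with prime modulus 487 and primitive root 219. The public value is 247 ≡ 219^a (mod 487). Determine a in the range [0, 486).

463

Baby-step giant-step with m = ceil(sqrt(486)) = 23.
Baby table (219^j mod 487 for j=0..22):
  0:1  1:219  2:235  3:330  4:194  5:117  6:299  7:223
  8:137  9:296  10:53  11:406  12:280  13:445  14:55  15:357
  16:263  17:131  18:443  19:104  20:374  21:90  22:230
Giant step factor: 219^(-23) ≡ 247 (mod 487).
Scan 247·247^i mod 487 for i = 0, 1, …:
  i=0: 247   i=1: 134   i=2: 469   i=3: 424
  i=4: 23   i=5: 324   i=6: 160   i=7: 73
  i=8: 12   i=9: 42     …   i=19: 303
  i=20: 330
Match at i=20, j=3: a = 20·23 + 3 = 463.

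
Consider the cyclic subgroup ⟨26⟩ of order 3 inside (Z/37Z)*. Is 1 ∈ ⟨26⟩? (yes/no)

yes

⟨26⟩ has order 3; its elements mod 37 are {1, 10, 26}.
1 is in this set.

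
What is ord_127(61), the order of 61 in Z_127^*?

The order of 61 must divide p − 1 = 126 = 2 · 3^2 · 7.
Divisors: 1, 2, 3, 6, 7, 9, 14, 18, 21, 42, 63, 126.
Check each in increasing order: 61^1 ≡ 61;  61^2 ≡ 38;  61^3 ≡ 32;  61^6 ≡ 8;  61^7 ≡ 107;  61^9 ≡ 2;  61^14 ≡ 19;  61^18 ≡ 4;  61^21 ≡ 1.
Smallest exponent giving 1 is 21.

21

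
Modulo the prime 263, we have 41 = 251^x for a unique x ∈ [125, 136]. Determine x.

Compute 251^125 mod 263 = 185, then multiply by 251 repeatedly:
  251^125=185  251^126=147  251^127=77  251^128=128  251^129=42
  251^130=22  251^131=262  251^132=12  251^133=119  251^134=150
  251^135=41
Found 41 at exponent 135.

135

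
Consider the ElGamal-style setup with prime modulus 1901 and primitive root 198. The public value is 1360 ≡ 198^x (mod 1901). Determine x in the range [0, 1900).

Baby-step giant-step with m = ceil(sqrt(1900)) = 44.
Baby table (198^j mod 1901 for j=0..43):
  0:1  1:198  2:1184  3:609  4:819  5:577  6:186  7:709
  8:1609  9:1115  10:254  11:866  12:378  13:705  14:817  15:181
  16:1620  17:1392  18:1872  19:1862  20:1783  21:1349  22:962  23:376
  24:309  25:350  26:864  27:1883  28:238  29:1500  30:444  31:466
  32:1020  33:454  34:545  35:1454  36:841  37:1131  38:1521  39:800
  40:617  41:502  42:544  43:1256
Giant step factor: 198^(-44) ≡ 787 (mod 1901).
Scan 1360·787^i mod 1901 for i = 0, 1, …:
  i=0: 1360   i=1: 57   i=2: 1136   i=3: 562
  i=4: 1262   i=5: 872   i=6: 3   i=7: 460
  i=8: 830   i=9: 1167     …   i=33: 1694
  i=34: 577
Match at i=34, j=5: x = 34·44 + 5 = 1501.

1501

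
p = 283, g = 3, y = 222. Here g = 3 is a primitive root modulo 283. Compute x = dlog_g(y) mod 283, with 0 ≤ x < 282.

219

Baby-step giant-step with m = ceil(sqrt(282)) = 17.
Baby table (3^j mod 283 for j=0..16):
  0:1  1:3  2:9  3:27  4:81  5:243  6:163  7:206
  8:52  9:156  10:185  11:272  12:250  13:184  14:269  15:241
  16:157
Giant step factor: 3^(-17) ≡ 140 (mod 283).
Scan 222·140^i mod 283 for i = 0, 1, …:
  i=0: 222   i=1: 233   i=2: 75   i=3: 29
  i=4: 98   i=5: 136   i=6: 79   i=7: 23
  i=8: 107   i=9: 264   i=10: 170   i=11: 28
  i=12: 241
Match at i=12, j=15: x = 12·17 + 15 = 219.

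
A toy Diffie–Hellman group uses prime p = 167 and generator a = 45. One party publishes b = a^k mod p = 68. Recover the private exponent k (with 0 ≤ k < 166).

13

Baby-step giant-step with m = ceil(sqrt(166)) = 13.
Baby table (45^j mod 167 for j=0..12):
  0:1  1:45  2:21  3:110  4:107  5:139  6:76  7:80
  8:93  9:10  10:116  11:43  12:98
Giant step factor: 45^(-13) ≡ 140 (mod 167).
Scan 68·140^i mod 167 for i = 0, 1, …:
  i=0: 68   i=1: 1
Match at i=1, j=0: k = 1·13 + 0 = 13.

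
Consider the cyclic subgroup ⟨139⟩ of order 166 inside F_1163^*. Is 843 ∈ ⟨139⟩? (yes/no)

no

843 ∈ ⟨139⟩ iff 843^166 ≡ 1 (mod 1163), since |⟨139⟩| = 166.
843^166 mod 1163 = 44.
Since 44 ≠ 1, 843 does not lie in the subgroup.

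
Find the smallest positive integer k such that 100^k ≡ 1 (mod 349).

58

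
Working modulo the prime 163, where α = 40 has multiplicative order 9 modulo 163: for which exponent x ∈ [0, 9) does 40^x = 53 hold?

8

Successive powers of 40 modulo 163:
  40^0=1  40^1=40  40^2=133  40^3=104  40^4=85  40^5=140
  40^6=58  40^7=38  40^8=53
So 40^8 ≡ 53 (mod 163), giving x = 8.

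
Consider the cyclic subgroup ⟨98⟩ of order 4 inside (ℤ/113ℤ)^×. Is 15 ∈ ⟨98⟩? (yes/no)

yes

⟨98⟩ has order 4; its elements mod 113 are {1, 15, 98, 112}.
15 is in this set.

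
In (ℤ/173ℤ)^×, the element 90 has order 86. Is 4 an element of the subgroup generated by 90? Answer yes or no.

4 ∈ ⟨90⟩ iff 4^86 ≡ 1 (mod 173), since |⟨90⟩| = 86.
4^86 mod 173 = 1.
Since 1 = 1, 4 lies in the subgroup.

yes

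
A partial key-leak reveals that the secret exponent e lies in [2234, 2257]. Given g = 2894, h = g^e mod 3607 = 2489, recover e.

2239

Compute 2894^2234 mod 3607 = 1512, then multiply by 2894 repeatedly:
  2894^2234=1512  2894^2235=437  2894^2236=2228  2894^2237=2123  2894^2238=1241
  2894^2239=2489
Found 2489 at exponent 2239.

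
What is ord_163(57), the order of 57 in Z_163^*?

81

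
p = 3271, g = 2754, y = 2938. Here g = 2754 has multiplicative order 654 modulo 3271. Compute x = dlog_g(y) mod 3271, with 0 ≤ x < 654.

320

Baby-step giant-step with m = ceil(sqrt(654)) = 26.
Baby table (2754^j mod 3271 for j=0..25):
  0:1  1:2754  2:2338  3:1524  4:403  5:993  6:166  7:2495
  8:2130  9:1117  10:1478  11:1288  12:1388  13:2024  14:312  15:2246
  16:23  17:1193  18:1438  19:2342  20:2727  21:3213  22:547  23:1778
  24:3196  25:2794
Giant step factor: 2754^(-26) ≡ 563 (mod 3271).
Scan 2938·563^i mod 3271 for i = 0, 1, …:
  i=0: 2938   i=1: 2239   i=2: 1222   i=3: 1076
  i=4: 653   i=5: 1287   i=6: 1690   i=7: 2880
  i=8: 2295   i=9: 40   i=10: 2894   i=11: 364
  i=12: 2130
Match at i=12, j=8: x = 12·26 + 8 = 320.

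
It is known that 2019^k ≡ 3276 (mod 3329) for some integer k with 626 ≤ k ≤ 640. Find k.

Compute 2019^626 mod 3329 = 2905, then multiply by 2019 repeatedly:
  2019^626=2905  2019^627=2826  2019^628=3117  2019^629=1413  2019^630=3223
  2019^631=2371  2019^632=3276
Found 3276 at exponent 632.

632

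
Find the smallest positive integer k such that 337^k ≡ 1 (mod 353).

11

The order of 337 must divide p − 1 = 352 = 2^5 · 11.
Divisors: 1, 2, 4, 8, 11, 16, 22, 32, 44, 88, 176, 352.
Check each in increasing order: 337^1 ≡ 337;  337^2 ≡ 256;  337^4 ≡ 231;  337^8 ≡ 58;  337^11 ≡ 1.
Smallest exponent giving 1 is 11.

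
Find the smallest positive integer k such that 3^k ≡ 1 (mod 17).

The order of 3 must divide p − 1 = 16 = 2^4.
Divisors: 1, 2, 4, 8, 16.
Check each in increasing order: 3^1 ≡ 3;  3^2 ≡ 9;  3^4 ≡ 13;  3^8 ≡ 16;  3^16 ≡ 1.
Smallest exponent giving 1 is 16.

16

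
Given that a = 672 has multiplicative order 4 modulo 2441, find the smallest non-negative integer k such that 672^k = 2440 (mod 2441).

2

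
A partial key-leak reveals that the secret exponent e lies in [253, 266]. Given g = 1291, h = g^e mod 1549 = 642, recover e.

Compute 1291^253 mod 1549 = 811, then multiply by 1291 repeatedly:
  1291^253=811  1291^254=1426  1291^255=754  1291^256=642
Found 642 at exponent 256.

256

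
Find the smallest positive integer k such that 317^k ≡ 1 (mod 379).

378

The order of 317 must divide p − 1 = 378 = 2 · 3^3 · 7.
Divisors: 1, 2, 3, 6, 7, 9, 14, 18, 21, 27, 42, 54, 63, 126, 189, 378.
Check each in increasing order: 317^1 ≡ 317;  317^2 ≡ 54;  317^3 ≡ 63;  317^6 ≡ 179;  317^7 ≡ 272;  317^9 ≡ 286;  317^14 ≡ 79;  317^18 ≡ 311;  317^21 ≡ 264;  317^27 ≡ 260;  317^42 ≡ 339;  317^54 ≡ 138;  317^63 ≡ 52;  317^126 ≡ 51;  317^189 ≡ 378;  317^378 ≡ 1.
Smallest exponent giving 1 is 378.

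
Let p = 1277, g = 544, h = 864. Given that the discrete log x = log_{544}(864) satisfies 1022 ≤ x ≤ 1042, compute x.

Compute 544^1022 mod 1277 = 748, then multiply by 544 repeatedly:
  544^1022=748  544^1023=826  544^1024=1117  544^1025=1073  544^1026=123
  544^1027=508  544^1028=520  544^1029=663  544^1030=558  544^1031=903
  544^1032=864
Found 864 at exponent 1032.

1032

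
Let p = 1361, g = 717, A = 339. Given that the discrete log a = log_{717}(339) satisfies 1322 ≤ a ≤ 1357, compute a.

1336

Compute 717^1322 mod 1361 = 993, then multiply by 717 repeatedly:
  717^1322=993  717^1323=178  717^1324=1053  717^1325=1007  717^1326=689
  717^1327=1331  717^1328=266  717^1329=182  717^1330=1199  717^1331=892
  717^1332=1255  717^1333=214  717^1334=1006  717^1335=1333  717^1336=339
Found 339 at exponent 1336.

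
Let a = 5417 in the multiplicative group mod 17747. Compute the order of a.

The order of 5417 must divide p − 1 = 17746 = 2 · 19 · 467.
Divisors: 1, 2, 19, 38, 467, 934, 8873, 17746.
Check each in increasing order: 5417^1 ≡ 5417;  5417^2 ≡ 8098;  5417^19 ≡ 16773;  5417^38 ≡ 8085;  5417^467 ≡ 16183;  5417^934 ≡ 14757;  5417^8873 ≡ 17746;  5417^17746 ≡ 1.
Smallest exponent giving 1 is 17746.

17746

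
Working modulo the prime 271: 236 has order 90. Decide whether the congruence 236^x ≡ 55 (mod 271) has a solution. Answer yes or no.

55 ∈ ⟨236⟩ iff 55^90 ≡ 1 (mod 271), since |⟨236⟩| = 90.
55^90 mod 271 = 1.
Since 1 = 1, 55 lies in the subgroup.

yes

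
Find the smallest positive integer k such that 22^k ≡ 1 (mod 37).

36

The order of 22 must divide p − 1 = 36 = 2^2 · 3^2.
Divisors: 1, 2, 3, 4, 6, 9, 12, 18, 36.
Check each in increasing order: 22^1 ≡ 22;  22^2 ≡ 3;  22^3 ≡ 29;  22^4 ≡ 9;  22^6 ≡ 27;  22^9 ≡ 6;  22^12 ≡ 26;  22^18 ≡ 36;  22^36 ≡ 1.
Smallest exponent giving 1 is 36.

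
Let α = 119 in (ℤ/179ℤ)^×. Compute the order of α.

178

The order of 119 must divide p − 1 = 178 = 2 · 89.
Divisors: 1, 2, 89, 178.
Check each in increasing order: 119^1 ≡ 119;  119^2 ≡ 20;  119^89 ≡ 178;  119^178 ≡ 1.
Smallest exponent giving 1 is 178.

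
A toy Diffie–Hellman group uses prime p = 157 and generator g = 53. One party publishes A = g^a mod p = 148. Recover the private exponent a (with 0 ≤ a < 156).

Baby-step giant-step with m = ceil(sqrt(156)) = 13.
Baby table (53^j mod 157 for j=0..12):
  0:1  1:53  2:140  3:41  4:132  5:88  6:111  7:74
  8:154  9:155  10:51  11:34  12:75
Giant step factor: 53^(-13) ≡ 22 (mod 157).
Scan 148·22^i mod 157 for i = 0, 1, …:
  i=0: 148   i=1: 116   i=2: 40   i=3: 95
  i=4: 49   i=5: 136   i=6: 9   i=7: 41
Match at i=7, j=3: a = 7·13 + 3 = 94.

94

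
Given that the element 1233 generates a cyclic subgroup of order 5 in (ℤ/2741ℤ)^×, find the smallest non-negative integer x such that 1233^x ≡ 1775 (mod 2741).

Successive powers of 1233 modulo 2741:
  1233^0=1  1233^1=1233  1233^2=1775
So 1233^2 ≡ 1775 (mod 2741), giving x = 2.

2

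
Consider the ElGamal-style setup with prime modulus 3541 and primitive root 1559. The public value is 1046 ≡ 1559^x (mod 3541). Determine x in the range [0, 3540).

437

Baby-step giant-step with m = ceil(sqrt(3540)) = 60.
Baby table (1559^j mod 3541 for j=0..59):
  0:1  1:1559  2:1355  3:2009  4:1787  5:2707  6:2882  7:3050
  8:2928  9:403  10:1520  11:751  12:2279  13:1338  14:293  15:3539
  16:423  17:831  18:3064  19:3508  20:1668  21:1318  22:982  23:1226
  24:2735  25:501  26:2039  27:2524  28:865  29:2955  30:4  31:2695
  32:1879  33:954  34:66  35:205  36:905  37:1577  38:1089  39:1612
  40:2539  41:3004  42:2034  43:1811  44:1172  45:3533  46:1692  47:3324
  48:1633  49:3409  50:3131  51:1731  52:387  53:1363  54:317  55:2004
  56:1074  57:3014  58:3460  59:1197
Giant step factor: 1559^(-60) ≡ 664 (mod 3541).
Scan 1046·664^i mod 3541 for i = 0, 1, …:
  i=0: 1046   i=1: 508   i=2: 917   i=3: 3377
  i=4: 875   i=5: 276   i=6: 2673   i=7: 831
Match at i=7, j=17: x = 7·60 + 17 = 437.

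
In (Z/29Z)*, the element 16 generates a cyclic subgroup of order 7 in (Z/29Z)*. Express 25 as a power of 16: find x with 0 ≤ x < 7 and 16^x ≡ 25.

4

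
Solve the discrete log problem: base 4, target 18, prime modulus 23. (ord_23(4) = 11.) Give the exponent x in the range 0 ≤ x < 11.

Successive powers of 4 modulo 23:
  4^0=1  4^1=4  4^2=16  4^3=18
So 4^3 ≡ 18 (mod 23), giving x = 3.

3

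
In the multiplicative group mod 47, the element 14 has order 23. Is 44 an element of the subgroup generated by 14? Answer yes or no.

no

44 ∈ ⟨14⟩ iff 44^23 ≡ 1 (mod 47), since |⟨14⟩| = 23.
44^23 mod 47 = 46.
Since 46 ≠ 1, 44 does not lie in the subgroup.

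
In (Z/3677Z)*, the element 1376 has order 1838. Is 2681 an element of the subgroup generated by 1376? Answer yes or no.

no

2681 ∈ ⟨1376⟩ iff 2681^1838 ≡ 1 (mod 3677), since |⟨1376⟩| = 1838.
2681^1838 mod 3677 = 3676.
Since 3676 ≠ 1, 2681 does not lie in the subgroup.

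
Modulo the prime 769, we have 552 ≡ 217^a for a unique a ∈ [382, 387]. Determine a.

385

Compute 217^382 mod 769 = 722, then multiply by 217 repeatedly:
  217^382=722  217^383=567  217^384=768  217^385=552
Found 552 at exponent 385.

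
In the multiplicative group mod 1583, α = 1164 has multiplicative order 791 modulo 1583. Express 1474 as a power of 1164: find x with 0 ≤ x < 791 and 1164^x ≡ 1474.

Baby-step giant-step with m = ceil(sqrt(791)) = 29.
Baby table (1164^j mod 1583 for j=0..28):
  0:1  1:1164  2:1431  3:368  4:942  5:1052  6:869  7:1562
  8:884  9:26  10:187  11:797  12:70  13:747  14:441  15:432
  16:1037  17:822  18:676  19:113  20:143  21:237  22:426  23:385
  24:151  25:51  26:793  27:163  28:1355
Giant step factor: 1164^(-29) ≡ 347 (mod 1583).
Scan 1474·347^i mod 1583 for i = 0, 1, …:
  i=0: 1474   i=1: 169   i=2: 72   i=3: 1239
  i=4: 940   i=5: 82   i=6: 1543   i=7: 367
  i=8: 709   i=9: 658     …   i=24: 1147
  i=25: 676
Match at i=25, j=18: x = 25·29 + 18 = 743.

743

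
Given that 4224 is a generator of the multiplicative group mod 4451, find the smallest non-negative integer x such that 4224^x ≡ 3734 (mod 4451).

829

Baby-step giant-step with m = ceil(sqrt(4450)) = 67.
Baby table (4224^j mod 4451 for j=0..66):
  0:1  1:4224  2:2568  3:145  4:2693  5:2927  6:3221  7:3248
  8:1570  9:4141  10:3605  11:649  12:4011  13:1958  14:634  15:2965
  16:3497  17:2910  18:2629  19:4102  20:3556  21:2870  22:2807  23:3755
  24:2207  25:1974  26:1453  27:3994  28:1366  29:1488  30:500  31:2226
  32:2112  33:1284  34:2298  35:3572  36:3689  37:3836  38:1624  39:785
  40:4296  41:4028  42:2550  43:4231  44:979  45:317  46:3708  47:3974
  48:1455  49:3540  50:2051  51:1778  52:1435  53:3629  54:4103  55:3329
  56:987  57:2952  58:1997  59:683  60:744  61:250  62:1113  63:1056
  64:642  65:1149  66:1786
Giant step factor: 4224^(-67) ≡ 2722 (mod 4451).
Scan 3734·2722^i mod 4451 for i = 0, 1, …:
  i=0: 3734   i=1: 2315   i=2: 3265   i=3: 3134
  i=4: 2632   i=5: 2645   i=6: 2423   i=7: 3475
  i=8: 575   i=9: 2849   i=10: 1336   i=11: 125
  i=12: 1974
Match at i=12, j=25: x = 12·67 + 25 = 829.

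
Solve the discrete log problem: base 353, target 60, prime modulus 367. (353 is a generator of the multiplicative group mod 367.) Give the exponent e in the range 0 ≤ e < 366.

Baby-step giant-step with m = ceil(sqrt(366)) = 20.
Baby table (353^j mod 367 for j=0..19):
  0:1  1:353  2:196  3:192  4:248  5:198  6:164  7:273
  8:215  9:293  10:302  11:176  12:105  13:365  14:28  15:342
  16:350  17:238  18:338  19:39
Giant step factor: 353^(-20) ≡ 41 (mod 367).
Scan 60·41^i mod 367 for i = 0, 1, …:
  i=0: 60   i=1: 258   i=2: 302
Match at i=2, j=10: e = 2·20 + 10 = 50.

50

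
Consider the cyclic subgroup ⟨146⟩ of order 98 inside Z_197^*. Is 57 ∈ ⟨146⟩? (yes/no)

no

57 ∈ ⟨146⟩ iff 57^98 ≡ 1 (mod 197), since |⟨146⟩| = 98.
57^98 mod 197 = 196.
Since 196 ≠ 1, 57 does not lie in the subgroup.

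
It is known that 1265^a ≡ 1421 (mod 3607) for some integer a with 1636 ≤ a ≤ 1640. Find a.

1637

Compute 1265^1636 mod 3607 = 3457, then multiply by 1265 repeatedly:
  1265^1636=3457  1265^1637=1421
Found 1421 at exponent 1637.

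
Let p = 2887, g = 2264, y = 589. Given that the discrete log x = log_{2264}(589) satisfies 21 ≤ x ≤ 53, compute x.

31

Compute 2264^21 mod 2887 = 370, then multiply by 2264 repeatedly:
  2264^21=370  2264^22=450  2264^23=2576  2264^24=324  2264^25=238
  2264^26=1850  2264^27=2250  2264^28=1332  2264^29=1620  2264^30=1190
  2264^31=589
Found 589 at exponent 31.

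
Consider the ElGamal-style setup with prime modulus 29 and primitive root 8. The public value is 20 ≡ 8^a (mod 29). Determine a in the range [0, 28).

8

Successive powers of 8 modulo 29:
  8^0=1  8^1=8  8^2=6  8^3=19  8^4=7  8^5=27
  8^6=13  8^7=17  8^8=20
So 8^8 ≡ 20 (mod 29), giving a = 8.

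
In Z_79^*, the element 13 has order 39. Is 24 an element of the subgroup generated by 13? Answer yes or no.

no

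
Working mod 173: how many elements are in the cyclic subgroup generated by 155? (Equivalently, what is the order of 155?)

The order of 155 must divide p − 1 = 172 = 2^2 · 43.
Divisors: 1, 2, 4, 43, 86, 172.
Check each in increasing order: 155^1 ≡ 155;  155^2 ≡ 151;  155^4 ≡ 138;  155^43 ≡ 80;  155^86 ≡ 172;  155^172 ≡ 1.
Smallest exponent giving 1 is 172.

172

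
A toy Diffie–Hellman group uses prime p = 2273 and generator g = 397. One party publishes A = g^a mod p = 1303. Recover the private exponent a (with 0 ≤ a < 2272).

Baby-step giant-step with m = ceil(sqrt(2272)) = 48.
Baby table (397^j mod 2273 for j=0..47):
  0:1  1:397  2:772  3:1902  4:458  5:2259  6:1261  7:557
  8:648  9:407  10:196  11:530  12:1294  13:20  14:1121  15:1802
  16:1672  17:68  18:1993  19:217  20:2048  21:1595  22:1321  23:1647
  24:1508  25:877  26:400  27:1963  28:1945  29:1618  30:1360  31:1219
  32:2067  33:46  34:78  35:1417  36:1118  37:611  38:1629  39:1181
  40:619  41:259  42:538  43:2197  44:1650  45:426  46:920  47:1560
Giant step factor: 397^(-48) ≡ 1160 (mod 2273).
Scan 1303·1160^i mod 2273 for i = 0, 1, …:
  i=0: 1303   i=1: 2208   i=2: 1882   i=3: 1040
  i=4: 1710   i=5: 1544   i=6: 2189   i=7: 299
  i=8: 1344   i=9: 2035     …   i=21: 1692
  i=22: 1121
Match at i=22, j=14: a = 22·48 + 14 = 1070.

1070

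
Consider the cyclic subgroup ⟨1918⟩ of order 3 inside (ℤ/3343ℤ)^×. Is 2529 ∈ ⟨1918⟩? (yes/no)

no

2529 ∈ ⟨1918⟩ iff 2529^3 ≡ 1 (mod 3343), since |⟨1918⟩| = 3.
2529^3 mod 3343 = 3133.
Since 3133 ≠ 1, 2529 does not lie in the subgroup.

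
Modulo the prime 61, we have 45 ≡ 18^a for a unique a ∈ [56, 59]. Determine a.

58

Compute 18^56 mod 61 = 12, then multiply by 18 repeatedly:
  18^56=12  18^57=33  18^58=45
Found 45 at exponent 58.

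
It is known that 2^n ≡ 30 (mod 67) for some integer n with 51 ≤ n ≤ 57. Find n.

Compute 2^51 mod 67 = 27, then multiply by 2 repeatedly:
  2^51=27  2^52=54  2^53=41  2^54=15  2^55=30
Found 30 at exponent 55.

55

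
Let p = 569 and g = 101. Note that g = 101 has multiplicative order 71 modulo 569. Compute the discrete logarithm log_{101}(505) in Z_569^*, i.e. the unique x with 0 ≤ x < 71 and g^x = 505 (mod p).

27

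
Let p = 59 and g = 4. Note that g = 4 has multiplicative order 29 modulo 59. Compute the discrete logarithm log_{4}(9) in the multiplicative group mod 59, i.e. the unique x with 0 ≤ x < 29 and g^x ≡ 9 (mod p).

Successive powers of 4 modulo 59:
  4^0=1  4^1=4  4^2=16  4^3=5  4^4=20  4^5=21
  4^6=25  4^7=41  4^8=46  4^9=7  4^10=28  4^11=53
  4^12=35  4^13=22  4^14=29  4^15=57  4^16=51  4^17=27
  4^18=49  4^19=19  4^20=17  4^21=9
So 4^21 ≡ 9 (mod 59), giving x = 21.

21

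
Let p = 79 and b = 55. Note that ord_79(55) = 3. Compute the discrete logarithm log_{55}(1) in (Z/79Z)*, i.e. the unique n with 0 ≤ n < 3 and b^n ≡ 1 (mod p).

0

Successive powers of 55 modulo 79:
  55^0=1
So 55^0 ≡ 1 (mod 79), giving n = 0.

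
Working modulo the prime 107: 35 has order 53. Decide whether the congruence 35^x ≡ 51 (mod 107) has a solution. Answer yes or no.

no

51 ∈ ⟨35⟩ iff 51^53 ≡ 1 (mod 107), since |⟨35⟩| = 53.
51^53 mod 107 = 106.
Since 106 ≠ 1, 51 does not lie in the subgroup.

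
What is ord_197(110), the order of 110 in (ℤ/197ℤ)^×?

The order of 110 must divide p − 1 = 196 = 2^2 · 7^2.
Divisors: 1, 2, 4, 7, 14, 28, 49, 98, 196.
Check each in increasing order: 110^1 ≡ 110;  110^2 ≡ 83;  110^4 ≡ 191;  110^7 ≡ 183;  110^14 ≡ 196;  110^28 ≡ 1.
Smallest exponent giving 1 is 28.

28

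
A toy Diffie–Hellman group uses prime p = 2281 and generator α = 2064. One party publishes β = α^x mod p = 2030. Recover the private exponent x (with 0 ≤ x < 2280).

Baby-step giant-step with m = ceil(sqrt(2280)) = 48.
Baby table (2064^j mod 2281 for j=0..47):
  0:1  1:2064  2:1469  3:567  4:135  5:358  6:2149  7:1272
  8:2258  9:429  10:428  11:645  12:1457  13:890  14:755  15:397
  16:529  17:1538  18:1561  19:1132  20:704  21:59  22:883  23:2274
  24:1519  25:1122  26:593  27:1336  28:2056  29:924  30:220  31:161
  32:1559  33:1566  34:47  35:1206  36:613  37:1558  38:1783  39:859
  40:639  41:478  42:1200  43:1915  44:1868  45:662  46:49  47:772
Giant step factor: 2064^(-48) ≡ 1004 (mod 2281).
Scan 2030·1004^i mod 2281 for i = 0, 1, …:
  i=0: 2030   i=1: 1187   i=2: 1066   i=3: 475
  i=4: 171   i=5: 609   i=6: 128   i=7: 776
  i=8: 1283   i=9: 1648   i=10: 867   i=11: 1407
  i=12: 689   i=13: 613
Match at i=13, j=36: x = 13·48 + 36 = 660.

660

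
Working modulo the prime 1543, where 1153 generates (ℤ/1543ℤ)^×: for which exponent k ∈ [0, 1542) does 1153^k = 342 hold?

Baby-step giant-step with m = ceil(sqrt(1542)) = 40.
Baby table (1153^j mod 1543 for j=0..39):
  0:1  1:1153  2:886  3:92  4:1152  5:1276  6:749  7:1060
  8:124  9:1016  10:311  11:607  12:892  13:838  14:296  15:285
  16:1489  17:1001  18:1532  19:1204  20:1055  21:531  22:1215  23:1394
  24:1019  25:684  26:179  27:1168  28:1208  29:1038  30:989  31:40
  32:1373  33:1494  34:594  35:1333  36:121  37:643  38:739  39:331
Giant step factor: 1153^(-40) ≡ 671 (mod 1543).
Scan 342·671^i mod 1543 for i = 0, 1, …:
  i=0: 342   i=1: 1118   i=2: 280   i=3: 1177
  i=4: 1294   i=5: 1108   i=6: 1285   i=7: 1241
  i=8: 1034   i=9: 1007   i=10: 1406   i=11: 653
  i=12: 1494
Match at i=12, j=33: k = 12·40 + 33 = 513.

513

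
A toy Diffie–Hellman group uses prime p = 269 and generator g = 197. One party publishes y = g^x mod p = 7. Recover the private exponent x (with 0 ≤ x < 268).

145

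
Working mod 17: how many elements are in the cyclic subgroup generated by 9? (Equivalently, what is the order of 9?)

8

The order of 9 must divide p − 1 = 16 = 2^4.
Divisors: 1, 2, 4, 8, 16.
Check each in increasing order: 9^1 ≡ 9;  9^2 ≡ 13;  9^4 ≡ 16;  9^8 ≡ 1.
Smallest exponent giving 1 is 8.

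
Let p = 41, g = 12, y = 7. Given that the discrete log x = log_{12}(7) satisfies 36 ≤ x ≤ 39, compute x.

37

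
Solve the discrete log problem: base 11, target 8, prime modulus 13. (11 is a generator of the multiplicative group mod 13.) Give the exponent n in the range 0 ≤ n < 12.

Successive powers of 11 modulo 13:
  11^0=1  11^1=11  11^2=4  11^3=5  11^4=3  11^5=7
  11^6=12  11^7=2  11^8=9  11^9=8
So 11^9 ≡ 8 (mod 13), giving n = 9.

9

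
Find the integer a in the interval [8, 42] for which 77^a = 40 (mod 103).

Compute 77^8 mod 103 = 92, then multiply by 77 repeatedly:
  77^8=92  77^9=80  77^10=83  77^11=5  77^12=76
  77^13=84  77^14=82  77^15=31  77^16=18  77^17=47
  77^18=14  77^19=48  77^20=91  77^21=3  77^22=25
  77^23=71  77^24=8  77^25=101  77^26=52  77^27=90
  77^28=29  77^29=70  77^30=34  77^31=43  77^32=15
  77^33=22  77^34=46  77^35=40
Found 40 at exponent 35.

35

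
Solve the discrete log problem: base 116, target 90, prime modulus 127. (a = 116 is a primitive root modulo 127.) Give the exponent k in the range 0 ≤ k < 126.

Baby-step giant-step with m = ceil(sqrt(126)) = 12.
Baby table (116^j mod 127 for j=0..11):
  0:1  1:116  2:121  3:66  4:36  5:112  6:38  7:90
  8:26  9:95  10:98  11:65
Giant step factor: 116^(-12) ≡ 100 (mod 127).
Scan 90·100^i mod 127 for i = 0, 1, …:
  i=0: 90
Match at i=0, j=7: k = 0·12 + 7 = 7.

7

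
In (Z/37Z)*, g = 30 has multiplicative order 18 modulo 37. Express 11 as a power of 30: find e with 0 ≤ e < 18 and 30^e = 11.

Successive powers of 30 modulo 37:
  30^0=1  30^1=30  30^2=12  30^3=27  30^4=33  30^5=28
  30^6=26  30^7=3  30^8=16  30^9=36  30^10=7  30^11=25
  30^12=10  30^13=4  30^14=9  30^15=11
So 30^15 ≡ 11 (mod 37), giving e = 15.

15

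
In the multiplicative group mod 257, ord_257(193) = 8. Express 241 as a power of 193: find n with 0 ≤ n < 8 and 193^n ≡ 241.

Successive powers of 193 modulo 257:
  193^0=1  193^1=193  193^2=241
So 193^2 ≡ 241 (mod 257), giving n = 2.

2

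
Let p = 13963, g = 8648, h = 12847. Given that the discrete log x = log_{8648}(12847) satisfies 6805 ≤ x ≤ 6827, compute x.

Compute 8648^6805 mod 13963 = 12847, then multiply by 8648 repeatedly:
  8648^6805=12847
Found 12847 at exponent 6805.

6805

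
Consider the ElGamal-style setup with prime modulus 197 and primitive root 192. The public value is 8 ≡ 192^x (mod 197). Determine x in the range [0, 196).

Baby-step giant-step with m = ceil(sqrt(196)) = 14.
Baby table (192^j mod 197 for j=0..13):
  0:1  1:192  2:25  3:72  4:34  5:27  6:62  7:84
  8:171  9:130  10:138  11:98  12:101  13:86
Giant step factor: 192^(-14) ≡ 93 (mod 197).
Scan 8·93^i mod 197 for i = 0, 1, …:
  i=0: 8   i=1: 153   i=2: 45   i=3: 48
  i=4: 130
Match at i=4, j=9: x = 4·14 + 9 = 65.

65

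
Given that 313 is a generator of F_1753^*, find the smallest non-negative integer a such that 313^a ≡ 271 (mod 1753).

65

Baby-step giant-step with m = ceil(sqrt(1752)) = 42.
Baby table (313^j mod 1753 for j=0..41):
  0:1  1:313  2:1554  3:821  4:1035  5:1403  6:889  7:1283
  8:142  9:621  10:1543  11:884  12:1471  13:1137  14:22  15:1627
  16:881  17:532  18:1734  19:1065  20:275  21:178  22:1371  23:1391
  24:639  25:165  26:808  27:472  28:484  29:734  30:99  31:1186
  32:1335  33:641  34:791  35:410  36:361  37:801  38:34  39:124
  40:246  41:1619
Giant step factor: 313^(-42) ≡ 445 (mod 1753).
Scan 271·445^i mod 1753 for i = 0, 1, …:
  i=0: 271   i=1: 1391
Match at i=1, j=23: a = 1·42 + 23 = 65.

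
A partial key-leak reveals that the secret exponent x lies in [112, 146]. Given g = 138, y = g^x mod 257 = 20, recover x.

Compute 138^112 mod 257 = 255, then multiply by 138 repeatedly:
  138^112=255  138^113=238  138^114=205  138^115=20
Found 20 at exponent 115.

115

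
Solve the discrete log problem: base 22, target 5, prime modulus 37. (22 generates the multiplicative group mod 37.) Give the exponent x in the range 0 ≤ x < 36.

Successive powers of 22 modulo 37:
  22^0=1  22^1=22  22^2=3  22^3=29  22^4=9  22^5=13
  22^6=27  22^7=2  22^8=7  22^9=6  22^10=21  22^11=18
  22^12=26  22^13=17  22^14=4  22^15=14  22^16=12  22^17=5
So 22^17 ≡ 5 (mod 37), giving x = 17.

17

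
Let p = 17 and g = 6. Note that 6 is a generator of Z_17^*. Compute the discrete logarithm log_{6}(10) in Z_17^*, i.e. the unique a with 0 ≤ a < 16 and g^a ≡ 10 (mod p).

Successive powers of 6 modulo 17:
  6^0=1  6^1=6  6^2=2  6^3=12  6^4=4  6^5=7
  6^6=8  6^7=14  6^8=16  6^9=11  6^10=15  6^11=5
  6^12=13  6^13=10
So 6^13 ≡ 10 (mod 17), giving a = 13.

13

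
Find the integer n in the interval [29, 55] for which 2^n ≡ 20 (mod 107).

49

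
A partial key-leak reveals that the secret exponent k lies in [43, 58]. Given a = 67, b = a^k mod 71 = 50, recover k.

46

Compute 67^43 mod 71 = 68, then multiply by 67 repeatedly:
  67^43=68  67^44=12  67^45=23  67^46=50
Found 50 at exponent 46.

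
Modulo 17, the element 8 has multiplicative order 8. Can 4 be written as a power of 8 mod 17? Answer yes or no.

yes

⟨8⟩ has order 8; its elements mod 17 are {1, 2, 4, 8, 9, 13, 15, 16}.
4 is in this set.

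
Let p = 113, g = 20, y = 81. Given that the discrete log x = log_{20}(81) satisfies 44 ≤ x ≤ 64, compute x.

Compute 20^44 mod 113 = 81, then multiply by 20 repeatedly:
  20^44=81
Found 81 at exponent 44.

44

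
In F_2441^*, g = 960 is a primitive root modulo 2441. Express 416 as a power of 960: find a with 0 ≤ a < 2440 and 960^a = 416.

728

Baby-step giant-step with m = ceil(sqrt(2440)) = 50.
Baby table (960^j mod 2441 for j=0..49):
  0:1  1:960  2:1343  3:432  4:2191  5:1659  6:1108  7:1845
  8:1475  9:220  10:1274  11:99  12:2282  13:1143  14:1271  15:2101
  16:694  17:2288  18:2021  19:2006  20:2252  21:1635  22:37  23:1346
  24:871  25:1338  26:514  27:358  28:1940  29:2358  30:873  31:817
  32:759  33:1222  34:1440  35:794  36:648  37:2066  38:1268  39:1662
  40:1547  41:992  42:330  43:1911  44:1369  45:982  46:494  47:686
  48:1931  49:1041
Giant step factor: 960^(-50) ≡ 2207 (mod 2441).
Scan 416·2207^i mod 2441 for i = 0, 1, …:
  i=0: 416   i=1: 296   i=2: 1525   i=3: 1977
  i=4: 1172   i=5: 1585   i=6: 142   i=7: 946
  i=8: 767   i=9: 1156     …   i=13: 1473
  i=14: 1940
Match at i=14, j=28: a = 14·50 + 28 = 728.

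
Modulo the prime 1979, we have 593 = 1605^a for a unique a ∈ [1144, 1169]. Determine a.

1162

Compute 1605^1144 mod 1979 = 1637, then multiply by 1605 repeatedly:
  1605^1144=1637  1605^1145=1252  1605^1146=775  1605^1147=1063  1605^1148=217
  1605^1149=1960  1605^1150=1169  1605^1151=153  1605^1152=169  1605^1153=122
  1605^1154=1868  1605^1155=1934  1605^1156=998  1605^1157=779  1605^1158=1546
  1605^1159=1643  1605^1160=987  1605^1161=935  1605^1162=593
Found 593 at exponent 1162.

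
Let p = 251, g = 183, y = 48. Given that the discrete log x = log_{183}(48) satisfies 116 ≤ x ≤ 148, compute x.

124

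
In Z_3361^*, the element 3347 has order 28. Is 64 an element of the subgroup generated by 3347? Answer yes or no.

64 ∈ ⟨3347⟩ iff 64^28 ≡ 1 (mod 3361), since |⟨3347⟩| = 28.
64^28 mod 3361 = 1.
Since 1 = 1, 64 lies in the subgroup.

yes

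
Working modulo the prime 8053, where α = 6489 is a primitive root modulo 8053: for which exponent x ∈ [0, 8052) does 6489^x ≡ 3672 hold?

5398

Baby-step giant-step with m = ceil(sqrt(8052)) = 90.
Baby table (6489^j mod 8053 for j=0..89):
  0:1  1:6489  2:6037  3:4301  4:5544  5:2265  6:860  7:7864
  8:5688  9:2533  10:464  11:7127  12:6777  13:6573  14:3509  15:4070
  16:4443  17:887  18:5901  19:7627  20:5918  21:5198  22:3858  23:5838
  24:1470  25:4078  26:8037  27:865  28:44  29:3661  30:7932  31:4025
  32:2346  33:3024  34:5628  35:7790  36:629  37:6763  38:4310  39:7574
  40:227  41:7357  42:1389  43:1914  44:2220  45:6816  46:1948  47:5415
  48:2696  49:3228  50:639  51:7229  52:256  53:2266  54:7349  55:5848
  56:1936  57:24  58:2729  59:7987  60:6588  61:4208  62:6042  63:4534
  64:3517  65:7664  66:4421  67:3083  68:1935  69:1588  70:4745  71:3686
  72:1044  73:1943  74:5182  75:4723  76:5882  77:5131  78:3957  79:4009
  80:3211  81:3068  82:1236  83:7669  84:4654  85:1056  86:7334  87:5149
  88:8017  89:7986
Giant step factor: 6489^(-90) ≡ 2603 (mod 8053).
Scan 3672·2603^i mod 8053 for i = 0, 1, …:
  i=0: 3672   i=1: 7358   i=2: 2840   i=3: 7919
  i=4: 5530   i=5: 3879   i=6: 6628   i=7: 3158
  i=8: 6214   i=9: 4618     …   i=58: 4489
  i=59: 8017
Match at i=59, j=88: x = 59·90 + 88 = 5398.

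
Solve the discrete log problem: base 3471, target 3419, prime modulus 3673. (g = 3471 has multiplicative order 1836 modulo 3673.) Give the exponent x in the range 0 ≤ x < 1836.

926

Baby-step giant-step with m = ceil(sqrt(1836)) = 43.
Baby table (3471^j mod 3673 for j=0..42):
  0:1  1:3471  2:401  3:3477  4:2862  5:2210  6:1686  7:1017
  8:254  9:114  10:2683  11:1638  12:3367  13:3044  14:2176  15:1208
  16:2075  17:3245  18:1977  19:1003  20:3082  21:1846  22:1754  23:1973
  24:1811  25:1478  26:2630  27:1325  28:479  29:2413  30:1083  31:1614
  32:869  33:766  34:3207  35:2307  36:457  37:3184  38:3280  39:2253
  40:346  41:3568  42:2845
Giant step factor: 3471^(-43) ≡ 2212 (mod 3673).
Scan 3419·2212^i mod 3673 for i = 0, 1, …:
  i=0: 3419   i=1: 121   i=2: 3196   i=3: 2700
  i=4: 102   i=5: 1571   i=6: 394   i=7: 1027
  i=8: 1810   i=9: 150     …   i=20: 2749
  i=21: 1973
Match at i=21, j=23: x = 21·43 + 23 = 926.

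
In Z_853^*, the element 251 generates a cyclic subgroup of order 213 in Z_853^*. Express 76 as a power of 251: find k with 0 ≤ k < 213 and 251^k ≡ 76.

Baby-step giant-step with m = ceil(sqrt(213)) = 15.
Baby table (251^j mod 853 for j=0..14):
  0:1  1:251  2:732  3:337  4:140  5:167  6:120  7:265
  8:834  9:349  10:593  11:421  12:752  13:239  14:279
Giant step factor: 251^(-15) ≡ 185 (mod 853).
Scan 76·185^i mod 853 for i = 0, 1, …:
  i=0: 76   i=1: 412   i=2: 303   i=3: 610
  i=4: 254   i=5: 75   i=6: 227   i=7: 198
  i=8: 804   i=9: 318   i=10: 826   i=11: 123
  i=12: 577   i=13: 120
Match at i=13, j=6: k = 13·15 + 6 = 201.

201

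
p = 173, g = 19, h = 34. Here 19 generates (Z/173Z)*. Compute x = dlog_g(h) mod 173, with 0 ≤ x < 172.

70

Baby-step giant-step with m = ceil(sqrt(172)) = 14.
Baby table (19^j mod 173 for j=0..13):
  0:1  1:19  2:15  3:112  4:52  5:123  6:88  7:115
  8:109  9:168  10:78  11:98  12:132  13:86
Giant step factor: 19^(-14) ≡ 9 (mod 173).
Scan 34·9^i mod 173 for i = 0, 1, …:
  i=0: 34   i=1: 133   i=2: 159   i=3: 47
  i=4: 77   i=5: 1
Match at i=5, j=0: x = 5·14 + 0 = 70.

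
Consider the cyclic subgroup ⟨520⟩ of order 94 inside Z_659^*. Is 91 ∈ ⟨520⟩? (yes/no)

yes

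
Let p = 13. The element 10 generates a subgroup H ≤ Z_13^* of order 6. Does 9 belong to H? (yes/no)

⟨10⟩ has order 6; its elements mod 13 are {1, 3, 4, 9, 10, 12}.
9 is in this set.

yes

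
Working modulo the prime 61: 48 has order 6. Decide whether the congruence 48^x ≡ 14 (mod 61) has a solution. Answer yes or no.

14 ∈ ⟨48⟩ iff 14^6 ≡ 1 (mod 61), since |⟨48⟩| = 6.
14^6 mod 61 = 1.
Since 1 = 1, 14 lies in the subgroup.

yes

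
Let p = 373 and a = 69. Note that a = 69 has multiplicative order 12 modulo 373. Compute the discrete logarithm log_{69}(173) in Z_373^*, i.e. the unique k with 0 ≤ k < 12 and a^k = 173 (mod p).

Successive powers of 69 modulo 373:
  69^0=1  69^1=69  69^2=285  69^3=269  69^4=284  69^5=200
  69^6=372  69^7=304  69^8=88  69^9=104  69^10=89  69^11=173
So 69^11 ≡ 173 (mod 373), giving k = 11.

11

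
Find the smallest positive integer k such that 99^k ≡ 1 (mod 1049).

262

The order of 99 must divide p − 1 = 1048 = 2^3 · 131.
Divisors: 1, 2, 4, 8, 131, 262, 524, 1048.
Check each in increasing order: 99^1 ≡ 99;  99^2 ≡ 360;  99^4 ≡ 573;  99^8 ≡ 1041;  99^131 ≡ 1048;  99^262 ≡ 1.
Smallest exponent giving 1 is 262.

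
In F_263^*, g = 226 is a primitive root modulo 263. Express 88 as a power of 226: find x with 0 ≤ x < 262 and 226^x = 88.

254

Baby-step giant-step with m = ceil(sqrt(262)) = 17.
Baby table (226^j mod 263 for j=0..16):
  0:1  1:226  2:54  3:106  4:23  5:201  6:190  7:71
  8:3  9:152  10:162  11:55  12:69  13:77  14:44  15:213
  16:9
Giant step factor: 226^(-17) ≡ 139 (mod 263).
Scan 88·139^i mod 263 for i = 0, 1, …:
  i=0: 88   i=1: 134   i=2: 216   i=3: 42
  i=4: 52   i=5: 127   i=6: 32   i=7: 240
  i=8: 222   i=9: 87     …   i=13: 159
  i=14: 9
Match at i=14, j=16: x = 14·17 + 16 = 254.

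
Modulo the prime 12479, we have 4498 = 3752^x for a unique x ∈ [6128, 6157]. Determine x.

6130

Compute 3752^6128 mod 12479 = 1951, then multiply by 3752 repeatedly:
  3752^6128=1951  3752^6129=7458  3752^6130=4498
Found 4498 at exponent 6130.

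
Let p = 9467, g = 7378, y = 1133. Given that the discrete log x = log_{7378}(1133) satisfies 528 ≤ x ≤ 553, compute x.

546

Compute 7378^528 mod 9467 = 1006, then multiply by 7378 repeatedly:
  7378^528=1006  7378^529=140  7378^530=1017  7378^531=5562  7378^532=6458
  7378^533=9180  7378^534=3122  7378^535=905  7378^536=2855  7378^537=115
  7378^538=5907  7378^539=5245  7378^540=5981  7378^541=2131  7378^542=7298
  7378^543=5815  7378^544=8093  7378^545=1785  7378^546=1133
Found 1133 at exponent 546.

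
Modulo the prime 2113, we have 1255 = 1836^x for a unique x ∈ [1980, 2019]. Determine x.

1987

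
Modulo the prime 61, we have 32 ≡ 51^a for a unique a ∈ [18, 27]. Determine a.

Compute 51^18 mod 61 = 41, then multiply by 51 repeatedly:
  51^18=41  51^19=17  51^20=13  51^21=53  51^22=19
  51^23=54  51^24=9  51^25=32
Found 32 at exponent 25.

25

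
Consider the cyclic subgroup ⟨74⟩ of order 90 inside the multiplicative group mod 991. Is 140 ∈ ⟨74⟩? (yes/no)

140 ∈ ⟨74⟩ iff 140^90 ≡ 1 (mod 991), since |⟨74⟩| = 90.
140^90 mod 991 = 50.
Since 50 ≠ 1, 140 does not lie in the subgroup.

no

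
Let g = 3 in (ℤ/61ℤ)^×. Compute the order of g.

The order of 3 must divide p − 1 = 60 = 2^2 · 3 · 5.
Divisors: 1, 2, 3, 4, 5, 6, 10, 12, 15, 20, 30, 60.
Check each in increasing order: 3^1 ≡ 3;  3^2 ≡ 9;  3^3 ≡ 27;  3^4 ≡ 20;  3^5 ≡ 60;  3^6 ≡ 58;  3^10 ≡ 1.
Smallest exponent giving 1 is 10.

10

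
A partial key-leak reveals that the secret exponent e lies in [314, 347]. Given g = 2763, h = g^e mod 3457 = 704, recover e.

336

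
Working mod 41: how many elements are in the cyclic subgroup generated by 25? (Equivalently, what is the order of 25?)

10

The order of 25 must divide p − 1 = 40 = 2^3 · 5.
Divisors: 1, 2, 4, 5, 8, 10, 20, 40.
Check each in increasing order: 25^1 ≡ 25;  25^2 ≡ 10;  25^4 ≡ 18;  25^5 ≡ 40;  25^8 ≡ 37;  25^10 ≡ 1.
Smallest exponent giving 1 is 10.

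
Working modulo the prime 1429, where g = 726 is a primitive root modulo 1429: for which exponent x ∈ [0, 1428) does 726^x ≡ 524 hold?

Baby-step giant-step with m = ceil(sqrt(1428)) = 38.
Baby table (726^j mod 1429 for j=0..37):
  0:1  1:726  2:1204  3:985  4:610  5:1299  6:1363  7:670
  8:560  9:724  10:1181  11:6  12:69  13:79  14:194  15:802
  16:649  17:1033  18:1162  19:502  20:57  21:1370  22:36  23:414
  24:474  25:1164  26:525  27:1036  28:482  29:1256  30:154  31:342
  32:1075  33:216  34:1055  35:1415  36:1268  37:292
Giant step factor: 726^(-38) ≡ 946 (mod 1429).
Scan 524·946^i mod 1429 for i = 0, 1, …:
  i=0: 524   i=1: 1270   i=2: 1060   i=3: 1031
  i=4: 748   i=5: 253   i=6: 695   i=7: 130
  i=8: 86   i=9: 1332     …   i=24: 145
  i=25: 1415
Match at i=25, j=35: x = 25·38 + 35 = 985.

985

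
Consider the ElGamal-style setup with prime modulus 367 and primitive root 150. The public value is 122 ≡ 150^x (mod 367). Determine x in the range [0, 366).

306

Baby-step giant-step with m = ceil(sqrt(366)) = 20.
Baby table (150^j mod 367 for j=0..19):
  0:1  1:150  2:113  3:68  4:291  5:344  6:220  7:337
  8:271  9:280  10:162  11:78  12:323  13:6  14:166  15:311
  16:41  17:278  18:229  19:219
Giant step factor: 150^(-20) ≡ 210 (mod 367).
Scan 122·210^i mod 367 for i = 0, 1, …:
  i=0: 122   i=1: 297   i=2: 347   i=3: 204
  i=4: 268   i=5: 129   i=6: 299   i=7: 33
  i=8: 324   i=9: 145     …   i=14: 36
  i=15: 220
Match at i=15, j=6: x = 15·20 + 6 = 306.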